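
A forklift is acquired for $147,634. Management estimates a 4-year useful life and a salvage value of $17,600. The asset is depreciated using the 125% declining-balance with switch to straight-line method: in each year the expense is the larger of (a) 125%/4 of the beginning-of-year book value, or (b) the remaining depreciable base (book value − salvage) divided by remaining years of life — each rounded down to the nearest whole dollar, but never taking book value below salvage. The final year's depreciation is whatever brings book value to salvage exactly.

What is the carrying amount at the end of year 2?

$69,781

Depreciable base = $147,634 − $17,600 = $130,034.
Year 1: DB = ⌊$147,634 × 125%/4⌋ = $46,135; SL = ⌊$130,034/4⌋ = $32,508 → take DB $46,135. Book value $101,499.
Year 2: DB = ⌊$101,499 × 125%/4⌋ = $31,718; SL = ⌊$83,899/3⌋ = $27,966 → take DB $31,718. Book value $69,781.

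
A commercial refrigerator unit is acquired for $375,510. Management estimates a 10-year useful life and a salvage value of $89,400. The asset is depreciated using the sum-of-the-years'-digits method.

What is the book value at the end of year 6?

Depreciable base = $375,510 − $89,400 = $286,110.
Sum of the years' digits = 10+9+8+7+6+5+4+3+2+1 = 55.
Year 1: $286,110 × 10/55 = $52,020. Book value $323,490.
Year 2: $286,110 × 9/55 = $46,818. Book value $276,672.
Year 3: $286,110 × 8/55 = $41,616. Book value $235,056.
Year 4: $286,110 × 7/55 = $36,414. Book value $198,642.
Year 5: $286,110 × 6/55 = $31,212. Book value $167,430.
Year 6: $286,110 × 5/55 = $26,010. Book value $141,420.

$141,420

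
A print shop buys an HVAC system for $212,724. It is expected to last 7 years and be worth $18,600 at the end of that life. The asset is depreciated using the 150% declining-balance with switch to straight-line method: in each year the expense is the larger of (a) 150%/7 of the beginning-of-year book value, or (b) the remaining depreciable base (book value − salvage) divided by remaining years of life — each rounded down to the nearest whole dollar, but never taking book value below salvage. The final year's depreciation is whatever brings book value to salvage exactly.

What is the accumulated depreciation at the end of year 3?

$109,539

Depreciable base = $212,724 − $18,600 = $194,124.
Year 1: DB = ⌊$212,724 × 150%/7⌋ = $45,583; SL = ⌊$194,124/7⌋ = $27,732 → take DB $45,583. Book value $167,141.
Year 2: DB = ⌊$167,141 × 150%/7⌋ = $35,815; SL = ⌊$148,541/6⌋ = $24,756 → take DB $35,815. Book value $131,326.
Year 3: DB = ⌊$131,326 × 150%/7⌋ = $28,141; SL = ⌊$112,726/5⌋ = $22,545 → take DB $28,141. Book value $103,185.
Accumulated through year 3 = $212,724 − $103,185 = $109,539.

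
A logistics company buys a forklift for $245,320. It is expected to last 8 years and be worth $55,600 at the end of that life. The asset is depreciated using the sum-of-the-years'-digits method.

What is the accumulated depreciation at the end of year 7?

$184,450

Depreciable base = $245,320 − $55,600 = $189,720.
Sum of the years' digits = 8+7+6+5+4+3+2+1 = 36.
Year 1: $189,720 × 8/36 = $42,160. Book value $203,160.
Year 2: $189,720 × 7/36 = $36,890. Book value $166,270.
Year 3: $189,720 × 6/36 = $31,620. Book value $134,650.
Year 4: $189,720 × 5/36 = $26,350. Book value $108,300.
Year 5: $189,720 × 4/36 = $21,080. Book value $87,220.
Year 6: $189,720 × 3/36 = $15,810. Book value $71,410.
Year 7: $189,720 × 2/36 = $10,540. Book value $60,870.
Accumulated through year 7 = $245,320 − $60,870 = $184,450.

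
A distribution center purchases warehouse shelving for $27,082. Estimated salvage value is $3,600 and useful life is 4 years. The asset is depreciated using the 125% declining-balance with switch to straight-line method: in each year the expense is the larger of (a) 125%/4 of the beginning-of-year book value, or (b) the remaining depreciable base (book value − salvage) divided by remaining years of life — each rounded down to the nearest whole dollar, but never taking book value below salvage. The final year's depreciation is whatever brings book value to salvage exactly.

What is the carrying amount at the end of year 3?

Depreciable base = $27,082 − $3,600 = $23,482.
Year 1: DB = ⌊$27,082 × 125%/4⌋ = $8,463; SL = ⌊$23,482/4⌋ = $5,870 → take DB $8,463. Book value $18,619.
Year 2: DB = ⌊$18,619 × 125%/4⌋ = $5,818; SL = ⌊$15,019/3⌋ = $5,006 → take DB $5,818. Book value $12,801.
Year 3: DB = ⌊$12,801 × 125%/4⌋ = $4,000; SL = ⌊$9,201/2⌋ = $4,600 → take SL $4,600. Book value $8,201.

$8,201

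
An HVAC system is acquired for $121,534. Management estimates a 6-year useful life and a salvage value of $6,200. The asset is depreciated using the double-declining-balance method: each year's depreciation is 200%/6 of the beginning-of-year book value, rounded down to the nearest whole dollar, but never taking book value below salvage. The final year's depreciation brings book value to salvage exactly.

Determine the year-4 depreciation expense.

Depreciable base = $121,534 − $6,200 = $115,334.
Year 1: ⌊$121,534 × 200%/6⌋ = $40,511. Book value $81,023.
Year 2: ⌊$81,023 × 200%/6⌋ = $27,007. Book value $54,016.
Year 3: ⌊$54,016 × 200%/6⌋ = $18,005. Book value $36,011.
Year 4: ⌊$36,011 × 200%/6⌋ = $12,003. Book value $24,008.

$12,003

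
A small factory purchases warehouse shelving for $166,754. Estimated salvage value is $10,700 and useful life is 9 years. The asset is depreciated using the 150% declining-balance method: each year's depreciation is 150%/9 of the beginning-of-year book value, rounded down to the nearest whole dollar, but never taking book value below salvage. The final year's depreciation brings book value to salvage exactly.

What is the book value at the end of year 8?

$38,784

Depreciable base = $166,754 − $10,700 = $156,054.
Year 1: ⌊$166,754 × 150%/9⌋ = $27,792. Book value $138,962.
Year 2: ⌊$138,962 × 150%/9⌋ = $23,160. Book value $115,802.
Year 3: ⌊$115,802 × 150%/9⌋ = $19,300. Book value $96,502.
Year 4: ⌊$96,502 × 150%/9⌋ = $16,083. Book value $80,419.
Year 5: ⌊$80,419 × 150%/9⌋ = $13,403. Book value $67,016.
Year 6: ⌊$67,016 × 150%/9⌋ = $11,169. Book value $55,847.
Year 7: ⌊$55,847 × 150%/9⌋ = $9,307. Book value $46,540.
Year 8: ⌊$46,540 × 150%/9⌋ = $7,756. Book value $38,784.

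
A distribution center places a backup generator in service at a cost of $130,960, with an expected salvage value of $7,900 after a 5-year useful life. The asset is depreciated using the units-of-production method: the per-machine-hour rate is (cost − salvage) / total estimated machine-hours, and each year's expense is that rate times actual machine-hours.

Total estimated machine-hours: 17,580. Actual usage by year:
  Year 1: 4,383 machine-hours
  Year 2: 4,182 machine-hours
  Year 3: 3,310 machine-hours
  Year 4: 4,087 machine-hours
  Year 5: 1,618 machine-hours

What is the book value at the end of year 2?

$71,005

Depreciable base = $130,960 − $7,900 = $123,060.
Rate = $123,060 / 17,580 machine-hours = $7 per machine-hour.
Year 1: 4,383 × $7 = $30,681. Book value $100,279.
Year 2: 4,182 × $7 = $29,274. Book value $71,005.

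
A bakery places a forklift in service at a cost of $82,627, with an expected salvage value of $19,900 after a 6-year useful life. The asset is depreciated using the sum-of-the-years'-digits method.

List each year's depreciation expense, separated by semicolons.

Depreciable base = $82,627 − $19,900 = $62,727.
Sum of the years' digits = 6+5+4+3+2+1 = 21.
Year 1: $62,727 × 6/21 = $17,922. Book value $64,705.
Year 2: $62,727 × 5/21 = $14,935. Book value $49,770.
Year 3: $62,727 × 4/21 = $11,948. Book value $37,822.
Year 4: $62,727 × 3/21 = $8,961. Book value $28,861.
Year 5: $62,727 × 2/21 = $5,974. Book value $22,887.
Year 6: $62,727 × 1/21 = $2,987. Book value $19,900.

$17,922; $14,935; $11,948; $8,961; $5,974; $2,987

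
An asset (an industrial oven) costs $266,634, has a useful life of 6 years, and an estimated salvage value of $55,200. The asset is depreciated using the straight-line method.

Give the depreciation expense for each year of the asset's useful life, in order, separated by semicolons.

$35,239; $35,239; $35,239; $35,239; $35,239; $35,239

Depreciable base = $266,634 − $55,200 = $211,434.
Annual expense = $211,434 / 6 = $35,239.
End of year 1: book value $231,395.
End of year 2: book value $196,156.
End of year 3: book value $160,917.
End of year 4: book value $125,678.
End of year 5: book value $90,439.
End of year 6: book value $55,200.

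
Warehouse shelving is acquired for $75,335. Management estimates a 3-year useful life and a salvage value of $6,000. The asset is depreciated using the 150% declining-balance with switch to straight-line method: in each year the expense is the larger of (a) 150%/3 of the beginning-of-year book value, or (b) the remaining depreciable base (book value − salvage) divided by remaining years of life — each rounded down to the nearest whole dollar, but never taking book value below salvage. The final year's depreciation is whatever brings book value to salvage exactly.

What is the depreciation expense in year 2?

Depreciable base = $75,335 − $6,000 = $69,335.
Year 1: DB = ⌊$75,335 × 150%/3⌋ = $37,667; SL = ⌊$69,335/3⌋ = $23,111 → take DB $37,667. Book value $37,668.
Year 2: DB = ⌊$37,668 × 150%/3⌋ = $18,834; SL = ⌊$31,668/2⌋ = $15,834 → take DB $18,834. Book value $18,834.

$18,834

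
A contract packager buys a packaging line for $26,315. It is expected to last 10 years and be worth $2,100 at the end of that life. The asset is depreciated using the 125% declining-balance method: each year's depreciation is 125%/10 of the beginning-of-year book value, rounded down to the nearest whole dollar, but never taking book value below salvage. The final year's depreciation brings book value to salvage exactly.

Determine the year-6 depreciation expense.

$1,687

Depreciable base = $26,315 − $2,100 = $24,215.
Year 1: ⌊$26,315 × 125%/10⌋ = $3,289. Book value $23,026.
Year 2: ⌊$23,026 × 125%/10⌋ = $2,878. Book value $20,148.
Year 3: ⌊$20,148 × 125%/10⌋ = $2,518. Book value $17,630.
Year 4: ⌊$17,630 × 125%/10⌋ = $2,203. Book value $15,427.
Year 5: ⌊$15,427 × 125%/10⌋ = $1,928. Book value $13,499.
Year 6: ⌊$13,499 × 125%/10⌋ = $1,687. Book value $11,812.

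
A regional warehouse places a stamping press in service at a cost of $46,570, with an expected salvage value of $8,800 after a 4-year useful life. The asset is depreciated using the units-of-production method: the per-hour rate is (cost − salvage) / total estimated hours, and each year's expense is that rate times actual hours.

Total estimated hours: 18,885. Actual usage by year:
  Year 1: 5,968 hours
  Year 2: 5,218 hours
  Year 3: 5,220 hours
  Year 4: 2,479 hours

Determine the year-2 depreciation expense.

$10,436

Depreciable base = $46,570 − $8,800 = $37,770.
Rate = $37,770 / 18,885 hours = $2 per hour.
Year 1: 5,968 × $2 = $11,936. Book value $34,634.
Year 2: 5,218 × $2 = $10,436. Book value $24,198.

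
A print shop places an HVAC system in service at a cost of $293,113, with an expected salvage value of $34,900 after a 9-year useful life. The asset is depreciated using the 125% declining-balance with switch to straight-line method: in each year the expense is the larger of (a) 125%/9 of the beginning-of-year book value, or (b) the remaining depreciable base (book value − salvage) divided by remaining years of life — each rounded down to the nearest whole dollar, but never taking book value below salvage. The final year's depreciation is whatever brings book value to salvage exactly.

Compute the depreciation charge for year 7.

Depreciable base = $293,113 − $34,900 = $258,213.
Year 1: DB = ⌊$293,113 × 125%/9⌋ = $40,710; SL = ⌊$258,213/9⌋ = $28,690 → take DB $40,710. Book value $252,403.
Year 2: DB = ⌊$252,403 × 125%/9⌋ = $35,055; SL = ⌊$217,503/8⌋ = $27,187 → take DB $35,055. Book value $217,348.
Year 3: DB = ⌊$217,348 × 125%/9⌋ = $30,187; SL = ⌊$182,448/7⌋ = $26,064 → take DB $30,187. Book value $187,161.
Year 4: DB = ⌊$187,161 × 125%/9⌋ = $25,994; SL = ⌊$152,261/6⌋ = $25,376 → take DB $25,994. Book value $161,167.
Year 5: DB = ⌊$161,167 × 125%/9⌋ = $22,384; SL = ⌊$126,267/5⌋ = $25,253 → take SL $25,253. Book value $135,914.
Year 6: DB = ⌊$135,914 × 125%/9⌋ = $18,876; SL = ⌊$101,014/4⌋ = $25,253 → take SL $25,253. Book value $110,661.
Year 7: DB = ⌊$110,661 × 125%/9⌋ = $15,369; SL = ⌊$75,761/3⌋ = $25,253 → take SL $25,253. Book value $85,408.

$25,253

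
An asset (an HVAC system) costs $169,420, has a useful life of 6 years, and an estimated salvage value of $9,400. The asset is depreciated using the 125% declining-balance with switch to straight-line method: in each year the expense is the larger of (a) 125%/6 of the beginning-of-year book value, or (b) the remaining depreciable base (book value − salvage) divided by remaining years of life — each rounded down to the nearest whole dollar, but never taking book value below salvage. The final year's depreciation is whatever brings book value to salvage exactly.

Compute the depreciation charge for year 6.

Depreciable base = $169,420 − $9,400 = $160,020.
Year 1: DB = ⌊$169,420 × 125%/6⌋ = $35,295; SL = ⌊$160,020/6⌋ = $26,670 → take DB $35,295. Book value $134,125.
Year 2: DB = ⌊$134,125 × 125%/6⌋ = $27,942; SL = ⌊$124,725/5⌋ = $24,945 → take DB $27,942. Book value $106,183.
Year 3: DB = ⌊$106,183 × 125%/6⌋ = $22,121; SL = ⌊$96,783/4⌋ = $24,195 → take SL $24,195. Book value $81,988.
Year 4: DB = ⌊$81,988 × 125%/6⌋ = $17,080; SL = ⌊$72,588/3⌋ = $24,196 → take SL $24,196. Book value $57,792.
Year 5: DB = ⌊$57,792 × 125%/6⌋ = $12,040; SL = ⌊$48,392/2⌋ = $24,196 → take SL $24,196. Book value $33,596.
Year 6 (final): $33,596 − $9,400 = $24,196. Book value $9,400.

$24,196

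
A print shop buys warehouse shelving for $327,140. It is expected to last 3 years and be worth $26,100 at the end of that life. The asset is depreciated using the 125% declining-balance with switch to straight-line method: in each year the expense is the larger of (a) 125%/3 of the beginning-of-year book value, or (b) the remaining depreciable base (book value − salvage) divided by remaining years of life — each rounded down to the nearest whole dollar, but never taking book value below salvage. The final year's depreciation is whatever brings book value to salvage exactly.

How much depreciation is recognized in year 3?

Depreciable base = $327,140 − $26,100 = $301,040.
Year 1: DB = ⌊$327,140 × 125%/3⌋ = $136,308; SL = ⌊$301,040/3⌋ = $100,346 → take DB $136,308. Book value $190,832.
Year 2: DB = ⌊$190,832 × 125%/3⌋ = $79,513; SL = ⌊$164,732/2⌋ = $82,366 → take SL $82,366. Book value $108,466.
Year 3 (final): $108,466 − $26,100 = $82,366. Book value $26,100.

$82,366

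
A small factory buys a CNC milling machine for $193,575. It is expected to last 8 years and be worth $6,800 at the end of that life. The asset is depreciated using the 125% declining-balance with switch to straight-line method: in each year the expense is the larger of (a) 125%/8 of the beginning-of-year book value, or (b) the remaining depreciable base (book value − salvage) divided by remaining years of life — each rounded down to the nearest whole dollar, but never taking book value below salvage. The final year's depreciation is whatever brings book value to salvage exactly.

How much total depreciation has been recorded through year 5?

$121,270

Depreciable base = $193,575 − $6,800 = $186,775.
Year 1: DB = ⌊$193,575 × 125%/8⌋ = $30,246; SL = ⌊$186,775/8⌋ = $23,346 → take DB $30,246. Book value $163,329.
Year 2: DB = ⌊$163,329 × 125%/8⌋ = $25,520; SL = ⌊$156,529/7⌋ = $22,361 → take DB $25,520. Book value $137,809.
Year 3: DB = ⌊$137,809 × 125%/8⌋ = $21,532; SL = ⌊$131,009/6⌋ = $21,834 → take SL $21,834. Book value $115,975.
Year 4: DB = ⌊$115,975 × 125%/8⌋ = $18,121; SL = ⌊$109,175/5⌋ = $21,835 → take SL $21,835. Book value $94,140.
Year 5: DB = ⌊$94,140 × 125%/8⌋ = $14,709; SL = ⌊$87,340/4⌋ = $21,835 → take SL $21,835. Book value $72,305.
Accumulated through year 5 = $193,575 − $72,305 = $121,270.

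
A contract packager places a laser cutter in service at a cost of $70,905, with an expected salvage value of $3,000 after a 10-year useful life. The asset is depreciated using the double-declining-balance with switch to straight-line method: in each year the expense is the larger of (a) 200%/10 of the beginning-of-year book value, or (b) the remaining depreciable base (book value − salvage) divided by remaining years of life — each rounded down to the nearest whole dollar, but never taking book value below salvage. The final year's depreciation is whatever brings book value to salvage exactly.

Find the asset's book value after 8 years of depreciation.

Depreciable base = $70,905 − $3,000 = $67,905.
Year 1: DB = ⌊$70,905 × 200%/10⌋ = $14,181; SL = ⌊$67,905/10⌋ = $6,790 → take DB $14,181. Book value $56,724.
Year 2: DB = ⌊$56,724 × 200%/10⌋ = $11,344; SL = ⌊$53,724/9⌋ = $5,969 → take DB $11,344. Book value $45,380.
Year 3: DB = ⌊$45,380 × 200%/10⌋ = $9,076; SL = ⌊$42,380/8⌋ = $5,297 → take DB $9,076. Book value $36,304.
Year 4: DB = ⌊$36,304 × 200%/10⌋ = $7,260; SL = ⌊$33,304/7⌋ = $4,757 → take DB $7,260. Book value $29,044.
Year 5: DB = ⌊$29,044 × 200%/10⌋ = $5,808; SL = ⌊$26,044/6⌋ = $4,340 → take DB $5,808. Book value $23,236.
Year 6: DB = ⌊$23,236 × 200%/10⌋ = $4,647; SL = ⌊$20,236/5⌋ = $4,047 → take DB $4,647. Book value $18,589.
Year 7: DB = ⌊$18,589 × 200%/10⌋ = $3,717; SL = ⌊$15,589/4⌋ = $3,897 → take SL $3,897. Book value $14,692.
Year 8: DB = ⌊$14,692 × 200%/10⌋ = $2,938; SL = ⌊$11,692/3⌋ = $3,897 → take SL $3,897. Book value $10,795.

$10,795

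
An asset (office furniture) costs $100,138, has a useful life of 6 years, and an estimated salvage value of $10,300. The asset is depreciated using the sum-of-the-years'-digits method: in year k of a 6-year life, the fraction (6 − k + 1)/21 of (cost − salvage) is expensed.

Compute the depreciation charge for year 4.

Depreciable base = $100,138 − $10,300 = $89,838.
Sum of the years' digits = 6+5+4+3+2+1 = 21.
Year 1: $89,838 × 6/21 = $25,668. Book value $74,470.
Year 2: $89,838 × 5/21 = $21,390. Book value $53,080.
Year 3: $89,838 × 4/21 = $17,112. Book value $35,968.
Year 4: $89,838 × 3/21 = $12,834. Book value $23,134.

$12,834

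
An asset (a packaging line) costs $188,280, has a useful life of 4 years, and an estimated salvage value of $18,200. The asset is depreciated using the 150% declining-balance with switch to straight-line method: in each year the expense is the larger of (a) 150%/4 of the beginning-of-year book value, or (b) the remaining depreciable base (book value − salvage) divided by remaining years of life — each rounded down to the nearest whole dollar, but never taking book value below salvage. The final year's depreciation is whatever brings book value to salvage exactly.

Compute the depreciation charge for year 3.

$27,673

Depreciable base = $188,280 − $18,200 = $170,080.
Year 1: DB = ⌊$188,280 × 150%/4⌋ = $70,605; SL = ⌊$170,080/4⌋ = $42,520 → take DB $70,605. Book value $117,675.
Year 2: DB = ⌊$117,675 × 150%/4⌋ = $44,128; SL = ⌊$99,475/3⌋ = $33,158 → take DB $44,128. Book value $73,547.
Year 3: DB = ⌊$73,547 × 150%/4⌋ = $27,580; SL = ⌊$55,347/2⌋ = $27,673 → take SL $27,673. Book value $45,874.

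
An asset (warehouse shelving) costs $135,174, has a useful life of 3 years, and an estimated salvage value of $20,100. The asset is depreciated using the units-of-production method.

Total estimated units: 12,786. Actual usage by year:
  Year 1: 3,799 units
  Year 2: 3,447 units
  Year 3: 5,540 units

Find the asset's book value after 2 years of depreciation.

$69,960

Depreciable base = $135,174 − $20,100 = $115,074.
Rate = $115,074 / 12,786 units = $9 per unit.
Year 1: 3,799 × $9 = $34,191. Book value $100,983.
Year 2: 3,447 × $9 = $31,023. Book value $69,960.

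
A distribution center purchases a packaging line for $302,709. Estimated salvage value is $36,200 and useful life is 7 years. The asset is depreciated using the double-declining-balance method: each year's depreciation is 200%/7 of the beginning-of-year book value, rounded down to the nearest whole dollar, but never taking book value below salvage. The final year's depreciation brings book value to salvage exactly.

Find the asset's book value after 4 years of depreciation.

$78,799

Depreciable base = $302,709 − $36,200 = $266,509.
Year 1: ⌊$302,709 × 200%/7⌋ = $86,488. Book value $216,221.
Year 2: ⌊$216,221 × 200%/7⌋ = $61,777. Book value $154,444.
Year 3: ⌊$154,444 × 200%/7⌋ = $44,126. Book value $110,318.
Year 4: ⌊$110,318 × 200%/7⌋ = $31,519. Book value $78,799.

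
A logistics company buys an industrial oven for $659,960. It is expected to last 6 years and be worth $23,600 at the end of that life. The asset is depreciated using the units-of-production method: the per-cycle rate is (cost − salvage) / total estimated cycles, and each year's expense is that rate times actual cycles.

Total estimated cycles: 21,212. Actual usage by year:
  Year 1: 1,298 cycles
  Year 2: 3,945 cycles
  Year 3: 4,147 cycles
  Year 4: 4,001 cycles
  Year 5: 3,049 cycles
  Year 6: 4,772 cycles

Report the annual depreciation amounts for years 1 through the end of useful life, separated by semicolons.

$38,940; $118,350; $124,410; $120,030; $91,470; $143,160

Depreciable base = $659,960 − $23,600 = $636,360.
Rate = $636,360 / 21,212 cycles = $30 per cycle.
Year 1: 1,298 × $30 = $38,940. Book value $621,020.
Year 2: 3,945 × $30 = $118,350. Book value $502,670.
Year 3: 4,147 × $30 = $124,410. Book value $378,260.
Year 4: 4,001 × $30 = $120,030. Book value $258,230.
Year 5: 3,049 × $30 = $91,470. Book value $166,760.
Year 6: 4,772 × $30 = $143,160. Book value $23,600.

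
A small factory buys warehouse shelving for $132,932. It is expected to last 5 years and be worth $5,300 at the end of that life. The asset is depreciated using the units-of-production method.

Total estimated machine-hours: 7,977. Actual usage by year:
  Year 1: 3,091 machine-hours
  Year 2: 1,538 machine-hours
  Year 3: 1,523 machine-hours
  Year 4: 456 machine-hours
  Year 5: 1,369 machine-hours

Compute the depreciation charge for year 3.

$24,368

Depreciable base = $132,932 − $5,300 = $127,632.
Rate = $127,632 / 7,977 machine-hours = $16 per machine-hour.
Year 1: 3,091 × $16 = $49,456. Book value $83,476.
Year 2: 1,538 × $16 = $24,608. Book value $58,868.
Year 3: 1,523 × $16 = $24,368. Book value $34,500.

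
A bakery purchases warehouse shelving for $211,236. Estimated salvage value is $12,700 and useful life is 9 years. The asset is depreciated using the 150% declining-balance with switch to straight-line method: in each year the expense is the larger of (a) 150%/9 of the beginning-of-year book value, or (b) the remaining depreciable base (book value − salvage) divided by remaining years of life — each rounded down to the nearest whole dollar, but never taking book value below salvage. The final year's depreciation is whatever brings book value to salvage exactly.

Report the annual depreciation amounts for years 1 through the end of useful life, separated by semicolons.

Depreciable base = $211,236 − $12,700 = $198,536.
Year 1: DB = ⌊$211,236 × 150%/9⌋ = $35,206; SL = ⌊$198,536/9⌋ = $22,059 → take DB $35,206. Book value $176,030.
Year 2: DB = ⌊$176,030 × 150%/9⌋ = $29,338; SL = ⌊$163,330/8⌋ = $20,416 → take DB $29,338. Book value $146,692.
Year 3: DB = ⌊$146,692 × 150%/9⌋ = $24,448; SL = ⌊$133,992/7⌋ = $19,141 → take DB $24,448. Book value $122,244.
Year 4: DB = ⌊$122,244 × 150%/9⌋ = $20,374; SL = ⌊$109,544/6⌋ = $18,257 → take DB $20,374. Book value $101,870.
Year 5: DB = ⌊$101,870 × 150%/9⌋ = $16,978; SL = ⌊$89,170/5⌋ = $17,834 → take SL $17,834. Book value $84,036.
Year 6: DB = ⌊$84,036 × 150%/9⌋ = $14,006; SL = ⌊$71,336/4⌋ = $17,834 → take SL $17,834. Book value $66,202.
Year 7: DB = ⌊$66,202 × 150%/9⌋ = $11,033; SL = ⌊$53,502/3⌋ = $17,834 → take SL $17,834. Book value $48,368.
Year 8: DB = ⌊$48,368 × 150%/9⌋ = $8,061; SL = ⌊$35,668/2⌋ = $17,834 → take SL $17,834. Book value $30,534.
Year 9 (final): $30,534 − $12,700 = $17,834. Book value $12,700.

$35,206; $29,338; $24,448; $20,374; $17,834; $17,834; $17,834; $17,834; $17,834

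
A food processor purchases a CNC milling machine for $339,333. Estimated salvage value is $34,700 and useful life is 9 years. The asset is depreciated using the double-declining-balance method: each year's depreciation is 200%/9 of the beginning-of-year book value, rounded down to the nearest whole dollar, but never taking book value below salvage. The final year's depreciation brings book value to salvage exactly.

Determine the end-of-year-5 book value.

Depreciable base = $339,333 − $34,700 = $304,633.
Year 1: ⌊$339,333 × 200%/9⌋ = $75,407. Book value $263,926.
Year 2: ⌊$263,926 × 200%/9⌋ = $58,650. Book value $205,276.
Year 3: ⌊$205,276 × 200%/9⌋ = $45,616. Book value $159,660.
Year 4: ⌊$159,660 × 200%/9⌋ = $35,480. Book value $124,180.
Year 5: ⌊$124,180 × 200%/9⌋ = $27,595. Book value $96,585.

$96,585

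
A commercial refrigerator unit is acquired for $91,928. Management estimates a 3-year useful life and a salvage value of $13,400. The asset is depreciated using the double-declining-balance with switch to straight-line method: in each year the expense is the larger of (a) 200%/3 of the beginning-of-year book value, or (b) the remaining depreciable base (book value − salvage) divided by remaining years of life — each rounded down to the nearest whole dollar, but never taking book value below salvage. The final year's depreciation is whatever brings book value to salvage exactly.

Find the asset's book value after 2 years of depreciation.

Depreciable base = $91,928 − $13,400 = $78,528.
Year 1: DB = ⌊$91,928 × 200%/3⌋ = $61,285; SL = ⌊$78,528/3⌋ = $26,176 → take DB $61,285. Book value $30,643.
Year 2: DB = ⌊$30,643 × 200%/3⌋ = $20,428; SL = ⌊$17,243/2⌋ = $8,621 → take DB $20,428, capped at $17,243. Book value $13,400.

$13,400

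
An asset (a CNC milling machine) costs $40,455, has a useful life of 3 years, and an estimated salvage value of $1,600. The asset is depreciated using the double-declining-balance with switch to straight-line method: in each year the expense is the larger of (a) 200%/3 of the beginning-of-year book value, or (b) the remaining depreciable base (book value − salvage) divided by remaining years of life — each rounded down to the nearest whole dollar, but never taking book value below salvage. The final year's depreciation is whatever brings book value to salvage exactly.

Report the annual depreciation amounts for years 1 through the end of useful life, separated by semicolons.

$26,970; $8,990; $2,895

Depreciable base = $40,455 − $1,600 = $38,855.
Year 1: DB = ⌊$40,455 × 200%/3⌋ = $26,970; SL = ⌊$38,855/3⌋ = $12,951 → take DB $26,970. Book value $13,485.
Year 2: DB = ⌊$13,485 × 200%/3⌋ = $8,990; SL = ⌊$11,885/2⌋ = $5,942 → take DB $8,990. Book value $4,495.
Year 3 (final): $4,495 − $1,600 = $2,895. Book value $1,600.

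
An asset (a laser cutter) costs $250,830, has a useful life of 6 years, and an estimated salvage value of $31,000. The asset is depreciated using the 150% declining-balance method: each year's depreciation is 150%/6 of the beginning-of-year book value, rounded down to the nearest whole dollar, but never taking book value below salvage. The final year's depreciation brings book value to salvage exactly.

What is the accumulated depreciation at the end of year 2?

Depreciable base = $250,830 − $31,000 = $219,830.
Year 1: ⌊$250,830 × 150%/6⌋ = $62,707. Book value $188,123.
Year 2: ⌊$188,123 × 150%/6⌋ = $47,030. Book value $141,093.
Accumulated through year 2 = $250,830 − $141,093 = $109,737.

$109,737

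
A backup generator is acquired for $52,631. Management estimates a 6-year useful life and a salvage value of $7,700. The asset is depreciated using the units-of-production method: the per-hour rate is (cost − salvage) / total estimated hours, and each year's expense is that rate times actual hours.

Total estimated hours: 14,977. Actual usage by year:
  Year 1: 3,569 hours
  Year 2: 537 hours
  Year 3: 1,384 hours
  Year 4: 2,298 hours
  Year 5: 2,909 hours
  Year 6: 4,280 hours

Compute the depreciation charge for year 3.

Depreciable base = $52,631 − $7,700 = $44,931.
Rate = $44,931 / 14,977 hours = $3 per hour.
Year 1: 3,569 × $3 = $10,707. Book value $41,924.
Year 2: 537 × $3 = $1,611. Book value $40,313.
Year 3: 1,384 × $3 = $4,152. Book value $36,161.

$4,152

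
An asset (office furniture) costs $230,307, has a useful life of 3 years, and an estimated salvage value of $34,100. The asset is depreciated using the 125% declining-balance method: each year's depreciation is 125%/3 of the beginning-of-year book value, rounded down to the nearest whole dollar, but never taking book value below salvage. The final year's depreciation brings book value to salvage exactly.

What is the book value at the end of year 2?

$78,369

Depreciable base = $230,307 − $34,100 = $196,207.
Year 1: ⌊$230,307 × 125%/3⌋ = $95,961. Book value $134,346.
Year 2: ⌊$134,346 × 125%/3⌋ = $55,977. Book value $78,369.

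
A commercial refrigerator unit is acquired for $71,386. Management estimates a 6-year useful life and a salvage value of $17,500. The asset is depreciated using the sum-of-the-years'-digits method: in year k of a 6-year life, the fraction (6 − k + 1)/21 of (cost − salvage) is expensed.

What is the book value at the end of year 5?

Depreciable base = $71,386 − $17,500 = $53,886.
Sum of the years' digits = 6+5+4+3+2+1 = 21.
Year 1: $53,886 × 6/21 = $15,396. Book value $55,990.
Year 2: $53,886 × 5/21 = $12,830. Book value $43,160.
Year 3: $53,886 × 4/21 = $10,264. Book value $32,896.
Year 4: $53,886 × 3/21 = $7,698. Book value $25,198.
Year 5: $53,886 × 2/21 = $5,132. Book value $20,066.

$20,066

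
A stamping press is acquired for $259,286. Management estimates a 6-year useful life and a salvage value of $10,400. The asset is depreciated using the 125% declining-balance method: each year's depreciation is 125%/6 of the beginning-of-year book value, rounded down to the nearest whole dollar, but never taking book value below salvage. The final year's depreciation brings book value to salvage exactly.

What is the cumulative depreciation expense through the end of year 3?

Depreciable base = $259,286 − $10,400 = $248,886.
Year 1: ⌊$259,286 × 125%/6⌋ = $54,017. Book value $205,269.
Year 2: ⌊$205,269 × 125%/6⌋ = $42,764. Book value $162,505.
Year 3: ⌊$162,505 × 125%/6⌋ = $33,855. Book value $128,650.
Accumulated through year 3 = $259,286 − $128,650 = $130,636.

$130,636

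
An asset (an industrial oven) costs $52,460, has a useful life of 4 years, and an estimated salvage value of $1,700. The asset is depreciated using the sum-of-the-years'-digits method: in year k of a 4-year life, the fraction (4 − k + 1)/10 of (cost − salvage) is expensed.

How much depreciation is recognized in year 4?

$5,076

Depreciable base = $52,460 − $1,700 = $50,760.
Sum of the years' digits = 4+3+2+1 = 10.
Year 1: $50,760 × 4/10 = $20,304. Book value $32,156.
Year 2: $50,760 × 3/10 = $15,228. Book value $16,928.
Year 3: $50,760 × 2/10 = $10,152. Book value $6,776.
Year 4: $50,760 × 1/10 = $5,076. Book value $1,700.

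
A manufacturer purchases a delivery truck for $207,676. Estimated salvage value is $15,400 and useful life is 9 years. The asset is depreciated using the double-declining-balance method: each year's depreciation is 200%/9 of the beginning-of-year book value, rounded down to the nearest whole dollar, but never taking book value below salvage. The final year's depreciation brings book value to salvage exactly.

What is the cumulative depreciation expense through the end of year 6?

Depreciable base = $207,676 − $15,400 = $192,276.
Year 1: ⌊$207,676 × 200%/9⌋ = $46,150. Book value $161,526.
Year 2: ⌊$161,526 × 200%/9⌋ = $35,894. Book value $125,632.
Year 3: ⌊$125,632 × 200%/9⌋ = $27,918. Book value $97,714.
Year 4: ⌊$97,714 × 200%/9⌋ = $21,714. Book value $76,000.
Year 5: ⌊$76,000 × 200%/9⌋ = $16,888. Book value $59,112.
Year 6: ⌊$59,112 × 200%/9⌋ = $13,136. Book value $45,976.
Accumulated through year 6 = $207,676 − $45,976 = $161,700.

$161,700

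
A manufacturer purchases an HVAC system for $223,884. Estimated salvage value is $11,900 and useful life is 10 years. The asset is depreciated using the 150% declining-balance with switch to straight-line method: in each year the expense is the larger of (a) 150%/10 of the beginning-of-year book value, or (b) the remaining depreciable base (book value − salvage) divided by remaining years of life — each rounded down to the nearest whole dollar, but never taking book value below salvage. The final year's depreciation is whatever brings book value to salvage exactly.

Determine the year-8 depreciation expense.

$17,488

Depreciable base = $223,884 − $11,900 = $211,984.
Year 1: DB = ⌊$223,884 × 150%/10⌋ = $33,582; SL = ⌊$211,984/10⌋ = $21,198 → take DB $33,582. Book value $190,302.
Year 2: DB = ⌊$190,302 × 150%/10⌋ = $28,545; SL = ⌊$178,402/9⌋ = $19,822 → take DB $28,545. Book value $161,757.
Year 3: DB = ⌊$161,757 × 150%/10⌋ = $24,263; SL = ⌊$149,857/8⌋ = $18,732 → take DB $24,263. Book value $137,494.
Year 4: DB = ⌊$137,494 × 150%/10⌋ = $20,624; SL = ⌊$125,594/7⌋ = $17,942 → take DB $20,624. Book value $116,870.
Year 5: DB = ⌊$116,870 × 150%/10⌋ = $17,530; SL = ⌊$104,970/6⌋ = $17,495 → take DB $17,530. Book value $99,340.
Year 6: DB = ⌊$99,340 × 150%/10⌋ = $14,901; SL = ⌊$87,440/5⌋ = $17,488 → take SL $17,488. Book value $81,852.
Year 7: DB = ⌊$81,852 × 150%/10⌋ = $12,277; SL = ⌊$69,952/4⌋ = $17,488 → take SL $17,488. Book value $64,364.
Year 8: DB = ⌊$64,364 × 150%/10⌋ = $9,654; SL = ⌊$52,464/3⌋ = $17,488 → take SL $17,488. Book value $46,876.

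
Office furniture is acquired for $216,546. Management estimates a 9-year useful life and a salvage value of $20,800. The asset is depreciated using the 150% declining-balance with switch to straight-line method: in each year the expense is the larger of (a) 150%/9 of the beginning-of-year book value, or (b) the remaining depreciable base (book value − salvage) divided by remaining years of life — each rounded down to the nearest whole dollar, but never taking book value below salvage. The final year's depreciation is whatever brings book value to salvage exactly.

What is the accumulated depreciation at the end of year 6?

$146,076

Depreciable base = $216,546 − $20,800 = $195,746.
Year 1: DB = ⌊$216,546 × 150%/9⌋ = $36,091; SL = ⌊$195,746/9⌋ = $21,749 → take DB $36,091. Book value $180,455.
Year 2: DB = ⌊$180,455 × 150%/9⌋ = $30,075; SL = ⌊$159,655/8⌋ = $19,956 → take DB $30,075. Book value $150,380.
Year 3: DB = ⌊$150,380 × 150%/9⌋ = $25,063; SL = ⌊$129,580/7⌋ = $18,511 → take DB $25,063. Book value $125,317.
Year 4: DB = ⌊$125,317 × 150%/9⌋ = $20,886; SL = ⌊$104,517/6⌋ = $17,419 → take DB $20,886. Book value $104,431.
Year 5: DB = ⌊$104,431 × 150%/9⌋ = $17,405; SL = ⌊$83,631/5⌋ = $16,726 → take DB $17,405. Book value $87,026.
Year 6: DB = ⌊$87,026 × 150%/9⌋ = $14,504; SL = ⌊$66,226/4⌋ = $16,556 → take SL $16,556. Book value $70,470.
Accumulated through year 6 = $216,546 − $70,470 = $146,076.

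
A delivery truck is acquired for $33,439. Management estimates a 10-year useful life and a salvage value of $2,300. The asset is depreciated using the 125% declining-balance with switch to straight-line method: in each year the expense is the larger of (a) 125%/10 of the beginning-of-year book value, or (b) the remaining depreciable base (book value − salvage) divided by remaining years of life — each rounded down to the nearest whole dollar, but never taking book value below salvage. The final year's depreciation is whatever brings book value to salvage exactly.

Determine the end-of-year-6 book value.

Depreciable base = $33,439 − $2,300 = $31,139.
Year 1: DB = ⌊$33,439 × 125%/10⌋ = $4,179; SL = ⌊$31,139/10⌋ = $3,113 → take DB $4,179. Book value $29,260.
Year 2: DB = ⌊$29,260 × 125%/10⌋ = $3,657; SL = ⌊$26,960/9⌋ = $2,995 → take DB $3,657. Book value $25,603.
Year 3: DB = ⌊$25,603 × 125%/10⌋ = $3,200; SL = ⌊$23,303/8⌋ = $2,912 → take DB $3,200. Book value $22,403.
Year 4: DB = ⌊$22,403 × 125%/10⌋ = $2,800; SL = ⌊$20,103/7⌋ = $2,871 → take SL $2,871. Book value $19,532.
Year 5: DB = ⌊$19,532 × 125%/10⌋ = $2,441; SL = ⌊$17,232/6⌋ = $2,872 → take SL $2,872. Book value $16,660.
Year 6: DB = ⌊$16,660 × 125%/10⌋ = $2,082; SL = ⌊$14,360/5⌋ = $2,872 → take SL $2,872. Book value $13,788.

$13,788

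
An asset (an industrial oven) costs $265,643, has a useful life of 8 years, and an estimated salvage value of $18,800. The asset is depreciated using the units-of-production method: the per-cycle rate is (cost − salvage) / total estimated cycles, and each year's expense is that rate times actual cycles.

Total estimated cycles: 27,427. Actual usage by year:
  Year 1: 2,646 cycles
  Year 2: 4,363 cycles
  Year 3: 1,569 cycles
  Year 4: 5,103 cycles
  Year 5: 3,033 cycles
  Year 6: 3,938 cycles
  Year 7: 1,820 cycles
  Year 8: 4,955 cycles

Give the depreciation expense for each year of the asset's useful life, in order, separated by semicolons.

$23,814; $39,267; $14,121; $45,927; $27,297; $35,442; $16,380; $44,595

Depreciable base = $265,643 − $18,800 = $246,843.
Rate = $246,843 / 27,427 cycles = $9 per cycle.
Year 1: 2,646 × $9 = $23,814. Book value $241,829.
Year 2: 4,363 × $9 = $39,267. Book value $202,562.
Year 3: 1,569 × $9 = $14,121. Book value $188,441.
Year 4: 5,103 × $9 = $45,927. Book value $142,514.
Year 5: 3,033 × $9 = $27,297. Book value $115,217.
Year 6: 3,938 × $9 = $35,442. Book value $79,775.
Year 7: 1,820 × $9 = $16,380. Book value $63,395.
Year 8: 4,955 × $9 = $44,595. Book value $18,800.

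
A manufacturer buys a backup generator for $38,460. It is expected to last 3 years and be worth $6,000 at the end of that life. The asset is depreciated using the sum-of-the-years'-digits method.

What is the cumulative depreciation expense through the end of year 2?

Depreciable base = $38,460 − $6,000 = $32,460.
Sum of the years' digits = 3+2+1 = 6.
Year 1: $32,460 × 3/6 = $16,230. Book value $22,230.
Year 2: $32,460 × 2/6 = $10,820. Book value $11,410.
Accumulated through year 2 = $38,460 − $11,410 = $27,050.

$27,050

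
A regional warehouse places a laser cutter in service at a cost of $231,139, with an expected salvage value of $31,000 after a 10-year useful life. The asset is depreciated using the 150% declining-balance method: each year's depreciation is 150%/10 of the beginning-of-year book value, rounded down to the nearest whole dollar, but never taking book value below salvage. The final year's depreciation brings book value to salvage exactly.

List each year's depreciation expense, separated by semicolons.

Depreciable base = $231,139 − $31,000 = $200,139.
Year 1: ⌊$231,139 × 150%/10⌋ = $34,670. Book value $196,469.
Year 2: ⌊$196,469 × 150%/10⌋ = $29,470. Book value $166,999.
Year 3: ⌊$166,999 × 150%/10⌋ = $25,049. Book value $141,950.
Year 4: ⌊$141,950 × 150%/10⌋ = $21,292. Book value $120,658.
Year 5: ⌊$120,658 × 150%/10⌋ = $18,098. Book value $102,560.
Year 6: ⌊$102,560 × 150%/10⌋ = $15,384. Book value $87,176.
Year 7: ⌊$87,176 × 150%/10⌋ = $13,076. Book value $74,100.
Year 8: ⌊$74,100 × 150%/10⌋ = $11,115. Book value $62,985.
Year 9: ⌊$62,985 × 150%/10⌋ = $9,447. Book value $53,538.
Year 10 (final): $53,538 − $31,000 = $22,538. Book value $31,000.

$34,670; $29,470; $25,049; $21,292; $18,098; $15,384; $13,076; $11,115; $9,447; $22,538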